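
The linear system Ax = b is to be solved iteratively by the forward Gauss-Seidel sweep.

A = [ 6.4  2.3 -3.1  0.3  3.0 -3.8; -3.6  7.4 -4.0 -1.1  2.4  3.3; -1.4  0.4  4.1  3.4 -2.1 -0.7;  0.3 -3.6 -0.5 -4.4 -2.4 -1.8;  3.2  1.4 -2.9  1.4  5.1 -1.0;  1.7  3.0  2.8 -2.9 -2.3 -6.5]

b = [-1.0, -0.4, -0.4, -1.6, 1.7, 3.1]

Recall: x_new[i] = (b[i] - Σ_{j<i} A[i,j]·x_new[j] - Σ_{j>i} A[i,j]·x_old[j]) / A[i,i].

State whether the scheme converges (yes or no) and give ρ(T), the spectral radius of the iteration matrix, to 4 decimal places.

A = D + L + U where D = diag(6.4, 7.4, 4.1, -4.4, 5.1, -6.5).
T_GS = -(D+L)⁻¹U: row 0 first, T[0,5] = -(-3.8)/(6.4) = +0.5938; later rows by forward substitution.
  T[0,:] = [+0.0000 -0.3594 +0.4844 -0.0469 -0.4688 +0.5938]
  T[1,:] = [+0.0000 -0.1748 +0.7762 +0.1258 -0.5524 -0.1571]
  T[2,:] = [+0.0000 -0.1057 +0.0897 -0.8576 +0.4060 +0.3888]
  T[3,:] = [+0.0000 +0.1305 -0.6122 -0.0087 -0.1716 -0.2843]
  T[4,:] = [+0.0000 +0.1776 -0.2979 -0.4904 +0.7237 +0.1658]
  T[5,:] = [+0.0000 -0.3413 +0.9021 -0.1462 -0.3822 +0.3184]
eigenvalue magnitudes: 1.2208, 0.6590, 0.4226, 0.1151, 0.1151, 0.0000.
ρ = 1.2208; 1.2208 > 1: divergent.

no, ρ = 1.2208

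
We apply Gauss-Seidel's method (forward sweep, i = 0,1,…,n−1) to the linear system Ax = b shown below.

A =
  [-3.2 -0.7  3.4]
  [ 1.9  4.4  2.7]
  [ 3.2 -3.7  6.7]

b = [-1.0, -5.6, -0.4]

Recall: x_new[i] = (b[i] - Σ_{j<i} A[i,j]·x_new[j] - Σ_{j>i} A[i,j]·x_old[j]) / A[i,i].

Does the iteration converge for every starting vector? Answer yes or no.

Diagonal D = diag(-3.2, 4.4, 6.7); L, U strict lower/upper.
Gauss-Seidel: T = -(D+L)⁻¹U, row 0 first, T[0,1] = -(-0.7)/(-3.2) = -0.2188; later rows by forward substitution.
  T[0,:] = [+0.0000 -0.2188 +1.0625]
  T[1,:] = [+0.0000 +0.0945 -1.0724]
  T[2,:] = [+0.0000 +0.1566 -1.0997]
eigenvalue magnitudes: 0.9368, 0.0684, 0.0000.
ρ = 0.9368; 0.9368 < 1 ⇒ converges.

yes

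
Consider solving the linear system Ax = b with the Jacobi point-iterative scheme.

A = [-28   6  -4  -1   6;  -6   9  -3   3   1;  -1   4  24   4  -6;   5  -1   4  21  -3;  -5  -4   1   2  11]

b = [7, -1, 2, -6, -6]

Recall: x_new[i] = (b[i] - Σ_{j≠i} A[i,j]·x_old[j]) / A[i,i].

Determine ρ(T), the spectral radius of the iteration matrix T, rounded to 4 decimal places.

0.5431

Let D = diag(-28, 9, 24, 21, 11); L, U the strict triangles.
Jacobi T = -D⁻¹(L+U): T[0,3] = -(-1)/(-28) = -0.0357; T[0,0] = 0.
  T[0,:] = [+0.0000, +0.2143, -0.1429, -0.0357, +0.2143]
  T[1,:] = [+0.6667, +0.0000, +0.3333, -0.3333, -0.1111]
  T[2,:] = [+0.0417, -0.1667, +0.0000, -0.1667, +0.2500]
  T[3,:] = [-0.2381, +0.0476, -0.1905, +0.0000, +0.1429]
  T[4,:] = [+0.4545, +0.3636, -0.0909, -0.1818, +0.0000]
eigenvalue magnitudes: 0.5431, 0.2993, 0.2993, 0.1336, 0.1336.
ρ = 0.5431; 0.5431 < 1 ⇒ converges.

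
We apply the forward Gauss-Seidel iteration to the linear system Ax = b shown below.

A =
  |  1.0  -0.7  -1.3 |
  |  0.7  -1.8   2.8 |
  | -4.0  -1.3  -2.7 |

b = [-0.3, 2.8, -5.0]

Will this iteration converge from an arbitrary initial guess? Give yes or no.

no

Let D = diag(1, -1.8, -2.7); L, U the strict triangles.
T_GS = -(D+L)⁻¹U: row 0 first, T[0,2] = -(-1.3)/(1) = +1.3000; later rows by forward substitution.
  T[0,:] = [+0.0000 +0.7000 +1.3000]
  T[1,:] = [+0.0000 +0.2722 +2.0611]
  T[2,:] = [+0.0000 -1.1681 -2.9183]
|roots of det(T-λI)|: 1.6936, 0.9525, 0.0000.
spectral radius ρ = 1.6936; 1.6936 > 1: divergent.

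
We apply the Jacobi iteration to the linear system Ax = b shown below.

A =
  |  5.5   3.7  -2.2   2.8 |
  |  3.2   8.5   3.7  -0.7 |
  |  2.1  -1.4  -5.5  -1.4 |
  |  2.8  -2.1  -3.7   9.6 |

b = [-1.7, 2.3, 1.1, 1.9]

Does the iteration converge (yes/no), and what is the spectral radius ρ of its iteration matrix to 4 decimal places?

yes, ρ = 0.9052

A = D + L + U where D = diag(5.5, 8.5, -5.5, 9.6).
Jacobi: T = -D⁻¹(L+U), T[2,0] = -(2.1)/(-5.5) = +0.3818; T[2,2] = 0.
  T[0,:] = [+0.0000, -0.6727, +0.4000, -0.5091]
  T[1,:] = [-0.3765, +0.0000, -0.4353, +0.0824]
  T[2,:] = [+0.3818, -0.2545, +0.0000, -0.2545]
  T[3,:] = [-0.2917, +0.2188, +0.3854, +0.0000]
|λ(T)| sorted: 0.9052, 0.6094, 0.2323, 0.2323.
ρ(T) = max|λ| = 0.9052; 0.9052 < 1, so it converges for any x₀.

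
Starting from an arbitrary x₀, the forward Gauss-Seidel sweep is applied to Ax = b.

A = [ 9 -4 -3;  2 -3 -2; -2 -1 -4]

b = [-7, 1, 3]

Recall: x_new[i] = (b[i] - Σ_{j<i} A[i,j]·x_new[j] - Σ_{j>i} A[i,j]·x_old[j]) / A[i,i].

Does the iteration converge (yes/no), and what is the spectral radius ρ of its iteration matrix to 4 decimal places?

Let D = diag(9, -3, -4); L, U the strict triangles.
GS T = -(D+L)⁻¹U: row 0 first, T[0,1] = -(-4)/(9) = +0.4444; later rows by forward substitution.
  T[0,:] = [+0.0000 +0.4444 +0.3333]
  T[1,:] = [+0.0000 +0.2963 -0.4444]
  T[2,:] = [+0.0000 -0.2963 -0.0556]
eigenvalue magnitudes: 0.5237, 0.2829, 0.0000.
ρ = 0.5237; 0.5237 < 1, so it converges for any x₀.

yes, ρ = 0.5237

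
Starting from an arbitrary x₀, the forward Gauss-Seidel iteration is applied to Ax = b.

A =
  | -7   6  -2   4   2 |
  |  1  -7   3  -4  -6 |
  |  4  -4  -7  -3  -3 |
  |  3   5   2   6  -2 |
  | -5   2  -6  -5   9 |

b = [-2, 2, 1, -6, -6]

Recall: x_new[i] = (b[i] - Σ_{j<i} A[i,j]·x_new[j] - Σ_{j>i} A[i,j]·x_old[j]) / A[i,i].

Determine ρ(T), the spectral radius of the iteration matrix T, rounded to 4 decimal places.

1.2857

A = D + L + U where D = diag(-7, -7, -7, 6, 9).
T_GS = -(D+L)⁻¹U: row 0 first, T[0,1] = -(6)/(-7) = +0.8571; later rows by forward substitution.
  T[0,:] = [+0.0000 +0.8571 -0.2857 +0.5714 +0.2857]
  T[1,:] = [+0.0000 +0.1224 +0.3878 -0.4898 -0.8163]
  T[2,:] = [+0.0000 +0.4198 -0.3848 +0.1778 +0.2012]
  T[3,:] = [+0.0000 -0.6706 -0.0520 +0.0632 +0.8037]
  T[4,:] = [+0.0000 +0.3563 -0.5303 +0.5800 +0.9207]
|roots of det(T-λI)|: 1.2857, 0.6218, 0.2220, 0.1643, 0.0000.
ρ(T) = max|λ| = 1.2857; 1.2857 > 1 ⇒ diverges.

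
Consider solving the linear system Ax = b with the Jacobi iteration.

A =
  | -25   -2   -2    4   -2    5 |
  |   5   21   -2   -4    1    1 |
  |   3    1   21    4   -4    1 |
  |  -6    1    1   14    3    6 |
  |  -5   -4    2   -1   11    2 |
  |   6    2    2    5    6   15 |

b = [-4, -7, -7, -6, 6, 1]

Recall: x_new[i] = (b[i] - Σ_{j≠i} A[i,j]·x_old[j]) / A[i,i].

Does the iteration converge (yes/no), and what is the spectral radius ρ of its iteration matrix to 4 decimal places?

A = D + L + U where D = diag(-25, 21, 21, 14, 11, 15).
Jacobi: T = -D⁻¹(L+U), T[5,3] = -(5)/(15) = -0.3333; T[5,5] = 0.
  T[0,:] = [+0.0000  -0.0800  -0.0800  +0.1600  -0.0800  +0.2000]
  T[1,:] = [-0.2381  +0.0000  +0.0952  +0.1905  -0.0476  -0.0476]
  T[2,:] = [-0.1429  -0.0476  +0.0000  -0.1905  +0.1905  -0.0476]
  T[3,:] = [+0.4286  -0.0714  -0.0714  +0.0000  -0.2143  -0.4286]
  T[4,:] = [+0.4545  +0.3636  -0.1818  +0.0909  +0.0000  -0.1818]
  T[5,:] = [-0.4000  -0.1333  -0.1333  -0.3333  -0.4000  +0.0000]
|roots of det(T-λI)|: 0.5785, 0.4167, 0.4167, 0.3696, 0.3696, 0.1328.
ρ(T) = max|λ| = 0.5785; 0.5785 < 1 ⇒ converges.

yes, ρ = 0.5785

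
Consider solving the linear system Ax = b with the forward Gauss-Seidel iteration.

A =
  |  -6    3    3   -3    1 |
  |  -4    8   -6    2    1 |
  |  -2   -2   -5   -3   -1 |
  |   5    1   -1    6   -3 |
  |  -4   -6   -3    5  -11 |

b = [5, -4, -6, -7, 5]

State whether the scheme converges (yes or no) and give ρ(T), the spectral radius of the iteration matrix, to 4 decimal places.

Write A = D+L+U with D = diag(-6, 8, -5, 6, -11).
Gauss-Seidel: T = -(D+L)⁻¹U, row 0 first, T[0,4] = -(1)/(-6) = +0.1667; later rows by forward substitution.
  T[0,:] = [+0.0000 +0.5000 +0.5000 -0.5000 +0.1667]
  T[1,:] = [+0.0000 +0.2500 +1.0000 -0.5000 -0.0417]
  T[2,:] = [+0.0000 -0.3000 -0.6000 -0.2000 -0.2500]
  T[3,:] = [+0.0000 -0.5083 -0.6833 +0.4667 +0.3264]
  T[4,:] = [+0.0000 -0.4674 -0.8742 +0.7212 +0.1787]
eigenvalue magnitudes: 1.2606, 0.5025, 0.5025, 0.1285, 0.0000.
ρ(T) = max|λ| = 1.2606; 1.2606 > 1, so it fails to converge.

no, ρ = 1.2606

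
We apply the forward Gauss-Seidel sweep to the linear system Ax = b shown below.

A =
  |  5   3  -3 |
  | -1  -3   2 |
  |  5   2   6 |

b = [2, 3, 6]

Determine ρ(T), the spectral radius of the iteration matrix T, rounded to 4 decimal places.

0.8484

Split A = D + L + U, D = diag(5, -3, 6).
Gauss-Seidel: T = -(D+L)⁻¹U, row 0 first, T[0,2] = -(-3)/(5) = +0.6000; later rows by forward substitution.
  T[0,:] = [+0.0000  -0.6000  +0.6000]
  T[1,:] = [+0.0000  +0.2000  +0.4667]
  T[2,:] = [+0.0000  +0.4333  -0.6556]
|λ(T)| sorted: 0.8484, 0.3929, 0.0000.
ρ(T) = max|λ| = 0.8484; 0.8484 < 1 ⇒ converges.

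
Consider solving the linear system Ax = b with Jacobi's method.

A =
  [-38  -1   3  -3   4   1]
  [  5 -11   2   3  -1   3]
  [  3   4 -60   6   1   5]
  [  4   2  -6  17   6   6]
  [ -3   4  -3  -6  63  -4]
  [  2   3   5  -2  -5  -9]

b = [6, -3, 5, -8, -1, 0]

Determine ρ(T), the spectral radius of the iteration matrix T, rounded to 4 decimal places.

Diagonal D = diag(-38, -11, -60, 17, 63, -9); L, U strict lower/upper.
Jacobi T = -D⁻¹(L+U): T[5,0] = -(2)/(-9) = +0.2222; T[5,5] = 0.
  T[0,:] = [+0.0000  -0.0263  +0.0789  -0.0789  +0.1053  +0.0263]
  T[1,:] = [+0.4545  +0.0000  +0.1818  +0.2727  -0.0909  +0.2727]
  T[2,:] = [+0.0500  +0.0667  +0.0000  +0.1000  +0.0167  +0.0833]
  T[3,:] = [-0.2353  -0.1176  +0.3529  +0.0000  -0.3529  -0.3529]
  T[4,:] = [+0.0476  -0.0635  +0.0476  +0.0952  +0.0000  +0.0635]
  T[5,:] = [+0.2222  +0.3333  +0.5556  -0.2222  -0.5556  +0.0000]
|λ(T)| sorted: 0.4224, 0.3430, 0.3430, 0.2279, 0.1049, 0.1049.
ρ = 0.4224; 0.4224 < 1 ⇒ converges.

0.4224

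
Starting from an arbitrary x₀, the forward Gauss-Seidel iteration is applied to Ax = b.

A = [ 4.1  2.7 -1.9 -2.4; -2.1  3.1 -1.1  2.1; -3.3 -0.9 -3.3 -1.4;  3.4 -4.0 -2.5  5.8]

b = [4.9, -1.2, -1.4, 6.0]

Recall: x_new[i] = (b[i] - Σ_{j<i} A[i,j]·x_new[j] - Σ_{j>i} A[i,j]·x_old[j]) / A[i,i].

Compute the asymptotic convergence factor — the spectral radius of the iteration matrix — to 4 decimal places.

Split A = D + L + U, D = diag(4.1, 3.1, -3.3, 5.8).
GS T = -(D+L)⁻¹U: row 0 first, T[0,1] = -(2.7)/(4.1) = -0.6585; later rows by forward substitution.
  T[0,:] = [+0.0000 -0.6585 +0.4634 +0.5854]
  T[1,:] = [+0.0000 -0.4461 +0.6688 -0.2809]
  T[2,:] = [+0.0000 +0.7802 -0.6458 -0.9330]
  T[3,:] = [+0.0000 +0.4147 -0.0888 -0.9390]
|roots of det(T-λI)|: 1.5098, 0.4320, 0.0891, 0.0000.
spectral radius ρ = 1.5098; 1.5098 > 1, so it fails to converge.

1.5098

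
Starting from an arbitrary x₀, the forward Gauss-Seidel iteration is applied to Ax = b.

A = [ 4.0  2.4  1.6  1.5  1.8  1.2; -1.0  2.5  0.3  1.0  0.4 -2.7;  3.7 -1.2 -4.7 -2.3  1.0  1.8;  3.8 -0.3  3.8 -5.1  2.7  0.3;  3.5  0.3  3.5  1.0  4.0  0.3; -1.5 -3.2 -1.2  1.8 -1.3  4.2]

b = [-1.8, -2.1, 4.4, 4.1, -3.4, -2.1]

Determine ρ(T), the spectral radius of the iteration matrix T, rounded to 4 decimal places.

Write A = D+L+U with D = diag(4, 2.5, -4.7, -5.1, 4, 4.2).
Gauss-Seidel: T = -(D+L)⁻¹U, row 0 first, T[0,1] = -(2.4)/(4) = -0.6000; later rows by forward substitution.
  T[0,:] = [+0.0000, -0.6000, -0.4000, -0.3750, -0.4500, -0.3000]
  T[1,:] = [+0.0000, -0.2400, -0.2800, -0.5500, -0.3400, +0.9600]
  T[2,:] = [+0.0000, -0.4111, -0.2434, -0.6441, -0.0547, -0.0983]
  T[3,:] = [+0.0000, -0.7392, -0.4629, -0.7270, +0.1734, -0.2944]
  T[4,:] = [+0.0000, +1.0875, +0.6997, +1.1148, +0.4238, +0.2751]
  T[5,:] = [+0.0000, +0.1388, -0.0108, -0.0804, -0.3785, +0.8075]
|roots of det(T-λI)|: 1.4608, 0.8025, 0.8025, 0.0944, 0.0056, 0.0000.
spectral radius ρ = 1.4608; 1.4608 > 1: divergent.

1.4608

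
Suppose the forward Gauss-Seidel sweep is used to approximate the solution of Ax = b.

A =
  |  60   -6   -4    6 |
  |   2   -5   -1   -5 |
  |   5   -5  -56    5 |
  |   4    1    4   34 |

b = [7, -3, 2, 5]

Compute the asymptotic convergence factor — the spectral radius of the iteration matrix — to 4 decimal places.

0.1564

Split A = D + L + U, D = diag(60, -5, -56, 34).
T_GS = -(D+L)⁻¹U: row 0 first, T[0,2] = -(-4)/(60) = +0.0667; later rows by forward substitution.
  T[0,:] = [+0.0000, +0.1000, +0.0667, -0.1000]
  T[1,:] = [+0.0000, +0.0400, -0.1733, -1.0400]
  T[2,:] = [+0.0000, +0.0054, +0.0214, +0.1732]
  T[3,:] = [+0.0000, -0.0136, -0.0053, +0.0220]
|eigenvalues of T|: 0.1564, 0.0367, 0.0367, 0.0000.
spectral radius ρ = 0.1564; 0.1564 < 1, so it converges for any x₀.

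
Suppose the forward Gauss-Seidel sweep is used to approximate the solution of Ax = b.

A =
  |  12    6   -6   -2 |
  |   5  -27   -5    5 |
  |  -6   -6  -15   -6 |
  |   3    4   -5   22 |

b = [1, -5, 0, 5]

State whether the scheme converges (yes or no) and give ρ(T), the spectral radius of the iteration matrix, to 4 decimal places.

yes, ρ = 0.3955

A = D + L + U where D = diag(12, -27, -15, 22).
GS T = -(D+L)⁻¹U: row 0 first, T[0,2] = -(-6)/(12) = +0.5000; later rows by forward substitution.
  T[0,:] = [+0.0000, -0.5000, +0.5000, +0.1667]
  T[1,:] = [+0.0000, -0.0926, -0.0926, +0.2160]
  T[2,:] = [+0.0000, +0.2370, -0.1630, -0.5531]
  T[3,:] = [+0.0000, +0.1389, -0.0884, -0.1877]
eigenvalue magnitudes: 0.3955, 0.1394, 0.0916, 0.0000.
ρ = 0.3955; 0.3955 < 1: convergent.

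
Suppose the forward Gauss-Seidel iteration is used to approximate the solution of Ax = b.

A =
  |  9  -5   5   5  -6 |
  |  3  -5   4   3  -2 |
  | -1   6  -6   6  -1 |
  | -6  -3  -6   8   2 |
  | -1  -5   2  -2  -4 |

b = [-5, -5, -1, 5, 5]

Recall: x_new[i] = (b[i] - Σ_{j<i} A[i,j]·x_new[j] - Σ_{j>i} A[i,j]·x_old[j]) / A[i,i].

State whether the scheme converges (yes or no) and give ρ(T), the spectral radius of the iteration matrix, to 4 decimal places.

Diagonal D = diag(9, -5, -6, 8, -4); L, U strict lower/upper.
GS T = -(D+L)⁻¹U: row 0 first, T[0,4] = -(-6)/(9) = +0.6667; later rows by forward substitution.
  T[0,:] = [+0.0000, +0.5556, -0.5556, -0.5556, +0.6667]
  T[1,:] = [+0.0000, +0.3333, +0.4667, +0.2667, +0.0000]
  T[2,:] = [+0.0000, +0.2407, +0.5593, +1.3593, -0.2778]
  T[3,:] = [+0.0000, +0.7222, +0.1778, +0.7028, +0.0417]
  T[4,:] = [+0.0000, -0.7963, -0.2537, +0.1338, -0.3264]
moduli |λ_i(T)| = 1.5811, 0.3748, 0.3748, 0.1251, 0.0000.
ρ(T) = max|λ| = 1.5811; 1.5811 > 1 ⇒ diverges.

no, ρ = 1.5811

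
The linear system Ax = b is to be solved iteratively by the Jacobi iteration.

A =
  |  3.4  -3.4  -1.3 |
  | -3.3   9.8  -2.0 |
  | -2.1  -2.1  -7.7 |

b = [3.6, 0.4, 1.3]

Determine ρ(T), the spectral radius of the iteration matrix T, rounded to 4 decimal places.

A = D + L + U where D = diag(3.4, 9.8, -7.7).
T_J = -D⁻¹(L+U): T[1,0] = -(-3.3)/(9.8) = +0.3367; T[1,1] = 0.
  T[0,:] = [+0.0000  +1.0000  +0.3824]
  T[1,:] = [+0.3367  +0.0000  +0.2041]
  T[2,:] = [-0.2727  -0.2727  +0.0000]
|eigenvalues of T|: 0.5778, 0.3963, 0.3963.
spectral radius ρ = 0.5778; 0.5778 < 1, so it converges for any x₀.

0.5778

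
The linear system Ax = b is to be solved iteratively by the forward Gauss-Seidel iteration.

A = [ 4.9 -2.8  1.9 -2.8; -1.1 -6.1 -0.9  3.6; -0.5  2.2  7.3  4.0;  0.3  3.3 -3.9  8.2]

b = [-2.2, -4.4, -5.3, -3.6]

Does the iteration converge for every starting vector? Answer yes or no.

yes

Let D = diag(4.9, -6.1, 7.3, 8.2); L, U the strict triangles.
GS T = -(D+L)⁻¹U: row 0 first, T[0,1] = -(-2.8)/(4.9) = +0.5714; later rows by forward substitution.
  T[0,:] = [+0.0000 +0.5714 -0.3878 +0.5714]
  T[1,:] = [+0.0000 -0.1030 -0.0776 +0.4871]
  T[2,:] = [+0.0000 +0.0702 -0.0032 -0.6556]
  T[3,:] = [+0.0000 +0.0539 +0.0439 -0.5288]
|roots of det(T-λI)|: 0.5165, 0.0745, 0.0439, 0.0000.
spectral radius ρ = 0.5165; 0.5165 < 1 ⇒ converges.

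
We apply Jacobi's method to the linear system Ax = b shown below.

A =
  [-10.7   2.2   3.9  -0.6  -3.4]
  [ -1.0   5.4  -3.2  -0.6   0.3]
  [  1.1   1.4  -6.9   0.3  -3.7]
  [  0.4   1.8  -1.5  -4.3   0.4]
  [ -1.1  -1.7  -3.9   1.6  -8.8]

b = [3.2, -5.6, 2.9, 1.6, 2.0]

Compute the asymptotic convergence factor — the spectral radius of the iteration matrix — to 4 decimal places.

0.8411

Let D = diag(-10.7, 5.4, -6.9, -4.3, -8.8); L, U the strict triangles.
Jacobi: T = -D⁻¹(L+U), T[3,4] = -(0.4)/(-4.3) = +0.0930; T[3,3] = 0.
  T[0,:] = [+0.0000, +0.2056, +0.3645, -0.0561, -0.3178]
  T[1,:] = [+0.1852, +0.0000, +0.5926, +0.1111, -0.0556]
  T[2,:] = [+0.1594, +0.2029, +0.0000, +0.0435, -0.5362]
  T[3,:] = [+0.0930, +0.4186, -0.3488, +0.0000, +0.0930]
  T[4,:] = [-0.1250, -0.1932, -0.4432, +0.1818, +0.0000]
eigenvalue magnitudes: 0.8411, 0.5111, 0.5111, 0.2281, 0.1559.
spectral radius ρ = 0.8411; 0.8411 < 1: convergent.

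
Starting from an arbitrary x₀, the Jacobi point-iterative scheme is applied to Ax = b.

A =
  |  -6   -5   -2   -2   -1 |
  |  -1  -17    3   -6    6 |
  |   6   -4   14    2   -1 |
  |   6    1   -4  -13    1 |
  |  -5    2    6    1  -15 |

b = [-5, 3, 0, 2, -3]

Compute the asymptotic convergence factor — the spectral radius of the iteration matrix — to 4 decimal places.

A = D + L + U where D = diag(-6, -17, 14, -13, -15).
T_J = -D⁻¹(L+U): T[2,0] = -(6)/(14) = -0.4286; T[2,2] = 0.
  T[0,:] = [+0.0000  -0.8333  -0.3333  -0.3333  -0.1667]
  T[1,:] = [-0.0588  +0.0000  +0.1765  -0.3529  +0.3529]
  T[2,:] = [-0.4286  +0.2857  +0.0000  -0.1429  +0.0714]
  T[3,:] = [+0.4615  +0.0769  -0.3077  +0.0000  +0.0769]
  T[4,:] = [-0.3333  +0.1333  +0.4000  +0.0667  +0.0000]
eigenvalue magnitudes: 0.9076, 0.6142, 0.6142, 0.3469, 0.0194.
spectral radius ρ = 0.9076; 0.9076 < 1, so it converges for any x₀.

0.9076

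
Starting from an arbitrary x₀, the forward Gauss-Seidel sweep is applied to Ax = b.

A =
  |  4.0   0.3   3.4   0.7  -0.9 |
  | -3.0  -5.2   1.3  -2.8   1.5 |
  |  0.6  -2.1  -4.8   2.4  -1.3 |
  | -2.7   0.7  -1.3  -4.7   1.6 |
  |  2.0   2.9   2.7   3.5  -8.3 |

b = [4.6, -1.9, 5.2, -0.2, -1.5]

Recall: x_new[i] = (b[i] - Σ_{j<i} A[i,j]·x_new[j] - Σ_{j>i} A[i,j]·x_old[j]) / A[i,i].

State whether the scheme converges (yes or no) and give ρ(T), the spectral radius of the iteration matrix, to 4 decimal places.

yes, ρ = 0.8642

Let D = diag(4, -5.2, -4.8, -4.7, -8.3); L, U the strict triangles.
T_GS = -(D+L)⁻¹U: row 0 first, T[0,2] = -(3.4)/(4) = -0.8500; later rows by forward substitution.
  T[0,:] = [+0.0000 -0.0750 -0.8500 -0.1750 +0.2250]
  T[1,:] = [+0.0000 +0.0433 +0.7404 -0.4375 +0.1587]
  T[2,:] = [+0.0000 -0.0283 -0.4302 +0.6695 -0.3121]
  T[3,:] = [+0.0000 +0.0574 +0.7176 -0.1498 +0.3211]
  T[4,:] = [+0.0000 +0.0120 +0.2165 -0.0404 +0.1435]
|roots of det(T-λI)|: 0.8642, 0.4350, 0.0666, 0.0307, 0.0000.
spectral radius ρ = 0.8642; 0.8642 < 1: convergent.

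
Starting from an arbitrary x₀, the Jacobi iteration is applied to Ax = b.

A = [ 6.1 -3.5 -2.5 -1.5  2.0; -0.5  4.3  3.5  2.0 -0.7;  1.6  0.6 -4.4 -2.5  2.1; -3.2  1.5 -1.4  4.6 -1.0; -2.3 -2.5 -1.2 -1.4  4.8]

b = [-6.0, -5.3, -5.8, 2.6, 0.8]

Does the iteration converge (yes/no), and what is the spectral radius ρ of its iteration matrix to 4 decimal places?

A = D + L + U where D = diag(6.1, 4.3, -4.4, 4.6, 4.8).
Jacobi: T = -D⁻¹(L+U), T[1,4] = -(-0.7)/(4.3) = +0.1628; T[1,1] = 0.
  T[0,:] = [+0.0000, +0.5738, +0.4098, +0.2459, -0.3279]
  T[1,:] = [+0.1163, +0.0000, -0.8140, -0.4651, +0.1628]
  T[2,:] = [+0.3636, +0.1364, +0.0000, -0.5682, +0.4773]
  T[3,:] = [+0.6957, -0.3261, +0.3043, +0.0000, +0.2174]
  T[4,:] = [+0.4792, +0.5208, +0.2500, +0.2917, +0.0000]
|eigenvalues of T|: 1.1552, 0.8020, 0.8020, 0.3170, 0.3170.
ρ(T) = max|λ| = 1.1552; 1.1552 > 1, so it fails to converge.

no, ρ = 1.1552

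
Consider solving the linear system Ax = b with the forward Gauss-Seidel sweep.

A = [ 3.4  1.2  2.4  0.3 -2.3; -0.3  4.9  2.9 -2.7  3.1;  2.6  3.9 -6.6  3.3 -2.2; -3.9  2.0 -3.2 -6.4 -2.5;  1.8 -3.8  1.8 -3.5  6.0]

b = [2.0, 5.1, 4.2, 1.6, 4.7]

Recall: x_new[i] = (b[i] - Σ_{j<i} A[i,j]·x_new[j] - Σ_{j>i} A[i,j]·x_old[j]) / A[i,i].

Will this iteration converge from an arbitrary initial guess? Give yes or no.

Let D = diag(3.4, 4.9, -6.6, -6.4, 6); L, U the strict triangles.
T_GS = -(D+L)⁻¹U: row 0 first, T[0,3] = -(0.3)/(3.4) = -0.0882; later rows by forward substitution.
  T[0,:] = [+0.0000, -0.3529, -0.7059, -0.0882, +0.6765]
  T[1,:] = [+0.0000, -0.0216, -0.6351, +0.5456, -0.5912]
  T[2,:] = [+0.0000, -0.1518, -0.6533, +0.7877, -0.4162]
  T[3,:] = [+0.0000, +0.2842, +0.5584, -0.1696, -0.7795]
  T[4,:] = [+0.0000, +0.3035, +0.3313, +0.0368, -0.9072]
|roots of det(T-λI)|: 1.3367, 0.3584, 0.1906, 0.1340, 0.0000.
ρ = 1.3367; 1.3367 > 1, so it fails to converge.

no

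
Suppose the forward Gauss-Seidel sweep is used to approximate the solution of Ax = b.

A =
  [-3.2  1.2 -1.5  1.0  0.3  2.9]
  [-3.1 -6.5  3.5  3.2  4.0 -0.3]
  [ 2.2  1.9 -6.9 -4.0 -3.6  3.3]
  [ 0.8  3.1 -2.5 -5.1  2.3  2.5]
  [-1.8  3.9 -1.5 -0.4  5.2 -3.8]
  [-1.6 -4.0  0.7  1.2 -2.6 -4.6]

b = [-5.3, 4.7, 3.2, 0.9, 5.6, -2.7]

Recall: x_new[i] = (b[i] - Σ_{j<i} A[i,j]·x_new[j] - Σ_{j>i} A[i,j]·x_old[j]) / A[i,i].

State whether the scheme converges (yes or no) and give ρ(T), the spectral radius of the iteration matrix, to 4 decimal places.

no, ρ = 1.1751

Split A = D + L + U, D = diag(-3.2, -6.5, -6.9, -5.1, 5.2, -4.6).
T_GS = -(D+L)⁻¹U: row 0 first, T[0,4] = -(0.3)/(-3.2) = +0.0938; later rows by forward substitution.
  T[0,:] = [+0.0000  +0.3750  -0.4688  +0.3125  +0.0938  +0.9062]
  T[1,:] = [+0.0000  -0.1788  +0.7620  +0.3433  +0.5707  -0.4784]
  T[2,:] = [+0.0000  +0.0703  +0.0604  -0.3855  -0.3347  +0.6355]
  T[3,:] = [+0.0000  -0.0844  +0.3601  +0.4467  +0.9766  +0.0301]
  T[4,:] = [+0.0000  +0.2777  -0.6887  -0.2261  -0.4170  +1.5889]
  T[5,:] = [+0.0000  -0.1432  -0.0072  -0.2215  -0.0893  -0.6928]
moduli |λ_i(T)| = 1.1751, 0.6269, 0.6269, 0.4780, 0.0608, 0.0000.
spectral radius ρ = 1.1751; 1.1751 > 1: divergent.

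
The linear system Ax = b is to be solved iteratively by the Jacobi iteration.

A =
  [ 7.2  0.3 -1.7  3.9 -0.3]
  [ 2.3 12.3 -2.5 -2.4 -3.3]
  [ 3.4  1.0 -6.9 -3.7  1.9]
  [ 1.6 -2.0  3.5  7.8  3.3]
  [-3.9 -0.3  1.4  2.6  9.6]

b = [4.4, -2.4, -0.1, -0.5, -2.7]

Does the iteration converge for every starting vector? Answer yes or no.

yes

A = D + L + U where D = diag(7.2, 12.3, -6.9, 7.8, 9.6).
Jacobi: T = -D⁻¹(L+U), T[2,3] = -(-3.7)/(-6.9) = -0.5362; T[2,2] = 0.
  T[0,:] = [+0.0000  -0.0417  +0.2361  -0.5417  +0.0417]
  T[1,:] = [-0.1870  +0.0000  +0.2033  +0.1951  +0.2683]
  T[2,:] = [+0.4928  +0.1449  +0.0000  -0.5362  +0.2754]
  T[3,:] = [-0.2051  +0.2564  -0.4487  +0.0000  -0.4231]
  T[4,:] = [+0.4062  +0.0312  -0.1458  -0.2708  +0.0000]
|roots of det(T-λI)|: 0.9328, 0.5153, 0.5153, 0.0605, 0.0605.
ρ(T) = max|λ| = 0.9328; 0.9328 < 1 ⇒ converges.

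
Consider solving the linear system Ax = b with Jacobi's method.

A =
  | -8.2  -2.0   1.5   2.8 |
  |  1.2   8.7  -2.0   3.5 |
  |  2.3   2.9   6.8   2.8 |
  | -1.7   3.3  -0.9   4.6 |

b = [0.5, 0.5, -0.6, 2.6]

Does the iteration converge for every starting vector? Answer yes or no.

yes

Split A = D + L + U, D = diag(-8.2, 8.7, 6.8, 4.6).
Jacobi T = -D⁻¹(L+U): T[3,0] = -(-1.7)/(4.6) = +0.3696; T[3,3] = 0.
  T[0,:] = [+0.0000  -0.2439  +0.1829  +0.3415]
  T[1,:] = [-0.1379  +0.0000  +0.2299  -0.4023]
  T[2,:] = [-0.3382  -0.4265  +0.0000  -0.4118]
  T[3,:] = [+0.3696  -0.7174  +0.1957  +0.0000]
eigenvalue magnitudes: 0.7291, 0.4424, 0.4424, 0.4351.
spectral radius ρ = 0.7291; 0.7291 < 1, so it converges for any x₀.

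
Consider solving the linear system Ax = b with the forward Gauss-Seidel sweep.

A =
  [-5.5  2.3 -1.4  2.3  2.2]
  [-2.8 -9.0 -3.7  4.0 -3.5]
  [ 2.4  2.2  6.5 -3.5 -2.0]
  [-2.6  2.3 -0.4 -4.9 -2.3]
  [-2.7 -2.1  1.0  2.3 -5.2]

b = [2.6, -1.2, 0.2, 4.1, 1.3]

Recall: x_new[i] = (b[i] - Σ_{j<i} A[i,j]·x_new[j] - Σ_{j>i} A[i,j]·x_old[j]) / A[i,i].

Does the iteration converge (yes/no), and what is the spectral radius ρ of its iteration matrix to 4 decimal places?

Write A = D+L+U with D = diag(-5.5, -9, 6.5, -4.9, -5.2).
GS T = -(D+L)⁻¹U: row 0 first, T[0,4] = -(2.2)/(-5.5) = +0.4000; later rows by forward substitution.
  T[0,:] = [+0.0000 +0.4182 -0.2545 +0.4182 +0.4000]
  T[1,:] = [+0.0000 -0.1301 -0.3319 +0.3143 -0.5133]
  T[2,:] = [+0.0000 -0.1104 +0.2063 +0.2777 +0.3337]
  T[3,:] = [+0.0000 -0.2740 -0.0376 -0.0970 -0.9498]
  T[4,:] = [+0.0000 -0.3070 +0.2893 -0.3336 -0.3563]
|eigenvalues of T|: 0.8931, 0.5736, 0.2406, 0.1831, 0.0000.
ρ = 0.8931; 0.8931 < 1: convergent.

yes, ρ = 0.8931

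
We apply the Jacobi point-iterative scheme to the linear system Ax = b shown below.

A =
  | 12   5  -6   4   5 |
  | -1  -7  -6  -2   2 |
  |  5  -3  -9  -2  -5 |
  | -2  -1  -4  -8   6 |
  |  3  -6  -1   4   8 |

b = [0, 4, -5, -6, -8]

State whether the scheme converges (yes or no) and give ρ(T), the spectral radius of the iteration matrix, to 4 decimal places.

A = D + L + U where D = diag(12, -7, -9, -8, 8).
Jacobi T = -D⁻¹(L+U): T[1,4] = -(2)/(-7) = +0.2857; T[1,1] = 0.
  T[0,:] = [+0.0000, -0.4167, +0.5000, -0.3333, -0.4167]
  T[1,:] = [-0.1429, +0.0000, -0.8571, -0.2857, +0.2857]
  T[2,:] = [+0.5556, -0.3333, +0.0000, -0.2222, -0.5556]
  T[3,:] = [-0.2500, -0.1250, -0.5000, +0.0000, +0.7500]
  T[4,:] = [-0.3750, +0.7500, +0.1250, -0.5000, +0.0000]
moduli |λ_i(T)| = 1.1889, 0.6335, 0.6335, 0.4754, 0.4754.
spectral radius ρ = 1.1889; 1.1889 > 1: divergent.

no, ρ = 1.1889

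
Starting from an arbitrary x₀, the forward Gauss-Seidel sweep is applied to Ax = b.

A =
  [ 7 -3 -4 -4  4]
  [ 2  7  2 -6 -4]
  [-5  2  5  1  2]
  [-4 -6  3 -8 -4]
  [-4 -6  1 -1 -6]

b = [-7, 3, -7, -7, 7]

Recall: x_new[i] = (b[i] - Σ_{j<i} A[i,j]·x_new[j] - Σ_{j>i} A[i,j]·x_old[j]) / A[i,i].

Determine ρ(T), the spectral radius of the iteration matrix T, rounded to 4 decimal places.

1.5057

Split A = D + L + U, D = diag(7, 7, 5, -8, -6).
Gauss-Seidel: T = -(D+L)⁻¹U, row 0 first, T[0,1] = -(-3)/(7) = +0.4286; later rows by forward substitution.
  T[0,:] = [+0.0000, +0.4286, +0.5714, +0.5714, -0.5714]
  T[1,:] = [+0.0000, -0.1224, -0.4490, +0.6939, +0.7347]
  T[2,:] = [+0.0000, +0.4776, +0.7510, +0.0939, -1.2653]
  T[3,:] = [+0.0000, +0.0566, +0.3327, -0.7709, -1.2398]
  T[4,:] = [+0.0000, -0.0931, +0.1378, -0.9307, -0.3580]
|eigenvalues of T|: 1.5057, 0.7014, 0.2759, 0.0280, 0.0000.
ρ(T) = max|λ| = 1.5057; 1.5057 > 1, so it fails to converge.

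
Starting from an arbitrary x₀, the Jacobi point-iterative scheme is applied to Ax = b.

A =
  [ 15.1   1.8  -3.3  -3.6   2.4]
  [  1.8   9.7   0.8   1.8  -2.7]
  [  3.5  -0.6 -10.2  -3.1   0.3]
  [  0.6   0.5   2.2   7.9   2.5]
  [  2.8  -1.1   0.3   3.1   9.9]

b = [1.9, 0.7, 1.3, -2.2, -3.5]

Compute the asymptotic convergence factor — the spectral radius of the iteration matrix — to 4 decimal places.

0.5105

A = D + L + U where D = diag(15.1, 9.7, -10.2, 7.9, 9.9).
Jacobi: T = -D⁻¹(L+U), T[0,3] = -(-3.6)/(15.1) = +0.2384; T[0,0] = 0.
  T[0,:] = [+0.0000, -0.1192, +0.2185, +0.2384, -0.1589]
  T[1,:] = [-0.1856, +0.0000, -0.0825, -0.1856, +0.2784]
  T[2,:] = [+0.3431, -0.0588, +0.0000, -0.3039, +0.0294]
  T[3,:] = [-0.0759, -0.0633, -0.2785, +0.0000, -0.3165]
  T[4,:] = [-0.2828, +0.1111, -0.0303, -0.3131, +0.0000]
|eigenvalues of T|: 0.5105, 0.4059, 0.3822, 0.3401, 0.1466.
ρ(T) = max|λ| = 0.5105; 0.5105 < 1: convergent.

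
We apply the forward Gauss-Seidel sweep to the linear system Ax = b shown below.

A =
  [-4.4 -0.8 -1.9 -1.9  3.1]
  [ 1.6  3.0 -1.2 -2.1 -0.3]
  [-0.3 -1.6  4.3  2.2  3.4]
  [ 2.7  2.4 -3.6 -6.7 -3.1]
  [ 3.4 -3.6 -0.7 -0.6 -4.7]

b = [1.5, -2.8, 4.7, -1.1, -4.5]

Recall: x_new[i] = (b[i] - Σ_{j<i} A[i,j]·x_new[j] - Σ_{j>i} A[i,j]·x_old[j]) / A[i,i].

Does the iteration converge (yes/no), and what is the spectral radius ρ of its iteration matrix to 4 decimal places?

Diagonal D = diag(-4.4, 3, 4.3, -6.7, -4.7); L, U strict lower/upper.
Gauss-Seidel: T = -(D+L)⁻¹U, row 0 first, T[0,3] = -(-1.9)/(-4.4) = -0.4318; later rows by forward substitution.
  T[0,:] = [+0.0000 -0.1818 -0.4318 -0.4318 +0.7045]
  T[1,:] = [+0.0000 +0.0970 +0.6303 +0.9303 -0.2758]
  T[2,:] = [+0.0000 +0.0234 +0.2044 -0.1956 -0.8442]
  T[3,:] = [+0.0000 -0.0511 -0.0581 +0.2643 +0.1760]
  T[4,:] = [+0.0000 -0.2028 -0.8182 -1.0296 +0.8241]
|roots of det(T-λI)|: 1.3326, 0.3195, 0.1710, 0.1710, 0.0000.
spectral radius ρ = 1.3326; 1.3326 > 1, so it fails to converge.

no, ρ = 1.3326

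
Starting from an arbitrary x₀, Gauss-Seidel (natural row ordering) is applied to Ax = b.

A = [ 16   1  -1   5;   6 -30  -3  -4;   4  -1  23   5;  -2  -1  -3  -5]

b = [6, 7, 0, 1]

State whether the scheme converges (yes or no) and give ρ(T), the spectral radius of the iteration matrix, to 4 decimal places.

Let D = diag(16, -30, 23, -5); L, U the strict triangles.
Gauss-Seidel: T = -(D+L)⁻¹U, row 0 first, T[0,1] = -(1)/(16) = -0.0625; later rows by forward substitution.
  T[0,:] = [+0.0000 -0.0625 +0.0625 -0.3125]
  T[1,:] = [+0.0000 -0.0125 -0.0875 -0.1958]
  T[2,:] = [+0.0000 +0.0103 -0.0147 -0.1716]
  T[3,:] = [+0.0000 +0.0213 +0.0013 +0.2671]
|λ(T)| sorted: 0.2552, 0.0461, 0.0461, 0.0000.
spectral radius ρ = 0.2552; 0.2552 < 1 ⇒ converges.

yes, ρ = 0.2552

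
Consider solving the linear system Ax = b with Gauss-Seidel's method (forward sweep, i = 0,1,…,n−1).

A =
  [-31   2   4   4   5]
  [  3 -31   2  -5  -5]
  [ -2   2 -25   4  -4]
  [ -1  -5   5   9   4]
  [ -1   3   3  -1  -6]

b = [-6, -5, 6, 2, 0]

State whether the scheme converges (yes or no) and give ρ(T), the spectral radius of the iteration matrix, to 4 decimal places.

Diagonal D = diag(-31, -31, -25, 9, -6); L, U strict lower/upper.
GS T = -(D+L)⁻¹U: row 0 first, T[0,3] = -(4)/(-31) = +0.1290; later rows by forward substitution.
  T[0,:] = [+0.0000 +0.0645 +0.1290 +0.1290 +0.1613]
  T[1,:] = [+0.0000 +0.0062 +0.0770 -0.1488 -0.1457]
  T[2,:] = [+0.0000 -0.0047 -0.0042 +0.1378 -0.1846]
  T[3,:] = [+0.0000 +0.0132 +0.0594 -0.1449 -0.4049]
  T[4,:] = [+0.0000 -0.0122 +0.0050 -0.0029 -0.1245]
eigenvalue magnitudes: 0.2256, 0.0673, 0.0673, 0.0483, 0.0000.
ρ = 0.2256; 0.2256 < 1, so it converges for any x₀.

yes, ρ = 0.2256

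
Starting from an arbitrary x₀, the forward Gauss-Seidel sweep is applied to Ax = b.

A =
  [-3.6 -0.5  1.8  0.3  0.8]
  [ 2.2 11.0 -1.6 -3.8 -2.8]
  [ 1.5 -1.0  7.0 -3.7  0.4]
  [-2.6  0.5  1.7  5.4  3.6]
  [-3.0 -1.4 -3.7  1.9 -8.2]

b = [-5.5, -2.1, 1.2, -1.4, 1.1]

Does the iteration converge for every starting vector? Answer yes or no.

yes

Diagonal D = diag(-3.6, 11, 7, 5.4, -8.2); L, U strict lower/upper.
Gauss-Seidel: T = -(D+L)⁻¹U, row 0 first, T[0,1] = -(-0.5)/(-3.6) = -0.1389; later rows by forward substitution.
  T[0,:] = [+0.0000  -0.1389  +0.5000  +0.0833  +0.2222]
  T[1,:] = [+0.0000  +0.0278  +0.0455  +0.3288  +0.2101]
  T[2,:] = [+0.0000  +0.0337  -0.1006  +0.5577  -0.0747]
  T[3,:] = [+0.0000  -0.0801  +0.2682  -0.1659  -0.5556]
  T[4,:] = [+0.0000  +0.0123  -0.0831  -0.3767  -0.2122]
|λ(T)| sorted: 0.6988, 0.4661, 0.2502, 0.0320, 0.0000.
spectral radius ρ = 0.6988; 0.6988 < 1 ⇒ converges.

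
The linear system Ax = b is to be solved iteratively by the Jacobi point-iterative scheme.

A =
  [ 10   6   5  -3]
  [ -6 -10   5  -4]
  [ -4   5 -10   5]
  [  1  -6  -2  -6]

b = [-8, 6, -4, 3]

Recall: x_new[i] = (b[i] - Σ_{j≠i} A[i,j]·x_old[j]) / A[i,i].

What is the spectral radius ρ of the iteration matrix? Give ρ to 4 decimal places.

1.1434

Diagonal D = diag(10, -10, -10, -6); L, U strict lower/upper.
T_J = -D⁻¹(L+U): T[0,1] = -(6)/(10) = -0.6000; T[0,0] = 0.
  T[0,:] = [+0.0000  -0.6000  -0.5000  +0.3000]
  T[1,:] = [-0.6000  +0.0000  +0.5000  -0.4000]
  T[2,:] = [-0.4000  +0.5000  +0.0000  +0.5000]
  T[3,:] = [+0.1667  -1.0000  -0.3333  +0.0000]
|eigenvalues of T|: 1.1434, 0.7528, 0.5390, 0.1484.
spectral radius ρ = 1.1434; 1.1434 > 1: divergent.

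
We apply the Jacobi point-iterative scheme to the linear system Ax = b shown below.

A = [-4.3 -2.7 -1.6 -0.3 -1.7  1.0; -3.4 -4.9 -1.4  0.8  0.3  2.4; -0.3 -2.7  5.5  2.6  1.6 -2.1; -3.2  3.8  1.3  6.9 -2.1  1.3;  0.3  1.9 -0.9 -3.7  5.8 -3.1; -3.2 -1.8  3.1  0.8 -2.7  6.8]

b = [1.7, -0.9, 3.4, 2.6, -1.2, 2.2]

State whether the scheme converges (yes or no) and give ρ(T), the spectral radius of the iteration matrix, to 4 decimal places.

no, ρ = 1.1834

Split A = D + L + U, D = diag(-4.3, -4.9, 5.5, 6.9, 5.8, 6.8).
Jacobi T = -D⁻¹(L+U): T[4,3] = -(-3.7)/(5.8) = +0.6379; T[4,4] = 0.
  T[0,:] = [+0.0000  -0.6279  -0.3721  -0.0698  -0.3953  +0.2326]
  T[1,:] = [-0.6939  +0.0000  -0.2857  +0.1633  +0.0612  +0.4898]
  T[2,:] = [+0.0545  +0.4909  +0.0000  -0.4727  -0.2909  +0.3818]
  T[3,:] = [+0.4638  -0.5507  -0.1884  +0.0000  +0.3043  -0.1884]
  T[4,:] = [-0.0517  -0.3276  +0.1552  +0.6379  +0.0000  +0.5345]
  T[5,:] = [+0.4706  +0.2647  -0.4559  -0.1176  +0.3971  +0.0000]
moduli |λ_i(T)| = 1.1834, 0.8749, 0.8749, 0.5456, 0.5456, 0.3415.
ρ(T) = max|λ| = 1.1834; 1.1834 > 1, so it fails to converge.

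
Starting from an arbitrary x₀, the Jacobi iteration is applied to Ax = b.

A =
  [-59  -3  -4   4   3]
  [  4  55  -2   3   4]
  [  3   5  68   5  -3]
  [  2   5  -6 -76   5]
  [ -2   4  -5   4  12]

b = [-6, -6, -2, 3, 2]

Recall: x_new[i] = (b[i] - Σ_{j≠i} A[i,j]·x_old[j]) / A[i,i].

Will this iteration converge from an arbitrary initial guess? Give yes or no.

yes

Diagonal D = diag(-59, 55, 68, -76, 12); L, U strict lower/upper.
T_J = -D⁻¹(L+U): T[0,4] = -(3)/(-59) = +0.0508; T[0,0] = 0.
  T[0,:] = [+0.0000 -0.0508 -0.0678 +0.0678 +0.0508]
  T[1,:] = [-0.0727 +0.0000 +0.0364 -0.0545 -0.0727]
  T[2,:] = [-0.0441 -0.0735 +0.0000 -0.0735 +0.0441]
  T[3,:] = [+0.0263 +0.0658 -0.0789 +0.0000 +0.0658]
  T[4,:] = [+0.1667 -0.3333 +0.4167 -0.3333 +0.0000]
|λ(T)| sorted: 0.2306, 0.1229, 0.0925, 0.0925, 0.0395.
ρ(T) = max|λ| = 0.2306; 0.2306 < 1 ⇒ converges.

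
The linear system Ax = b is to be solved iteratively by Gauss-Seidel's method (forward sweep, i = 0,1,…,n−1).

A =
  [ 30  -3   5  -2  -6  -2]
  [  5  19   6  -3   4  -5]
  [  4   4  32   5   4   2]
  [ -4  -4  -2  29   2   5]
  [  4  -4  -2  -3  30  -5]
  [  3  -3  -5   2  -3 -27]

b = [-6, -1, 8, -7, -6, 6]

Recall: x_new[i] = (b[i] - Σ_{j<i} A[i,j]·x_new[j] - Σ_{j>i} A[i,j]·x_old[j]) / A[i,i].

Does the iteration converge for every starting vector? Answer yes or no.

Let D = diag(30, 19, 32, 29, 30, -27); L, U the strict triangles.
GS T = -(D+L)⁻¹U: row 0 first, T[0,4] = -(-6)/(30) = +0.2000; later rows by forward substitution.
  T[0,:] = [+0.0000, +0.1000, -0.1667, +0.0667, +0.2000, +0.0667]
  T[1,:] = [+0.0000, -0.0263, -0.2719, +0.1404, -0.2632, +0.2456]
  T[2,:] = [+0.0000, -0.0092, +0.0548, -0.1821, -0.1171, -0.1015]
  T[3,:] = [+0.0000, +0.0095, -0.0567, +0.0160, -0.0858, -0.1363]
  T[4,:] = [+0.0000, -0.0165, -0.0161, -0.0007, -0.0781, +0.1701]
  T[5,:] = [+0.0000, +0.0183, -0.0009, +0.0268, +0.0755, -0.0301]
|roots of det(T-λI)|: 0.2261, 0.1497, 0.0789, 0.0486, 0.0486, 0.0000.
spectral radius ρ = 0.2261; 0.2261 < 1: convergent.

yes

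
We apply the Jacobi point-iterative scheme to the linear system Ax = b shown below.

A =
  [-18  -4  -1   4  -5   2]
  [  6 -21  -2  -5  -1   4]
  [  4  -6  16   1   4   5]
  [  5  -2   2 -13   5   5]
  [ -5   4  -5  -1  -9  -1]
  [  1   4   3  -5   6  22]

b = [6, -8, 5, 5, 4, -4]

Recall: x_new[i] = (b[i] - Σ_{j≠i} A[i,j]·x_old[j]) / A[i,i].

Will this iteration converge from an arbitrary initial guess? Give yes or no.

Write A = D+L+U with D = diag(-18, -21, 16, -13, -9, 22).
Jacobi T = -D⁻¹(L+U): T[2,5] = -(5)/(16) = -0.3125; T[2,2] = 0.
  T[0,:] = [+0.0000, -0.2222, -0.0556, +0.2222, -0.2778, +0.1111]
  T[1,:] = [+0.2857, +0.0000, -0.0952, -0.2381, -0.0476, +0.1905]
  T[2,:] = [-0.2500, +0.3750, +0.0000, -0.0625, -0.2500, -0.3125]
  T[3,:] = [+0.3846, -0.1538, +0.1538, +0.0000, +0.3846, +0.3846]
  T[4,:] = [-0.5556, +0.4444, -0.5556, -0.1111, +0.0000, -0.1111]
  T[5,:] = [-0.0455, -0.1818, -0.1364, +0.2273, -0.2727, +0.0000]
|roots of det(T-λI)|: 0.8620, 0.4014, 0.3850, 0.3850, 0.2917, 0.0691.
spectral radius ρ = 0.8620; 0.8620 < 1: convergent.

yes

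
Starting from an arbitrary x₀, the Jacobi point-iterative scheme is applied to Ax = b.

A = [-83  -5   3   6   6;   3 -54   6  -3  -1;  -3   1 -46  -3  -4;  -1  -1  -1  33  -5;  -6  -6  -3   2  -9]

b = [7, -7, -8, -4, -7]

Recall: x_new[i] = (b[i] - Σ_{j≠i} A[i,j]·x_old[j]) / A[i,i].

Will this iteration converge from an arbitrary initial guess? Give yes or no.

Let D = diag(-83, -54, -46, 33, -9); L, U the strict triangles.
Jacobi T = -D⁻¹(L+U): T[2,3] = -(-3)/(-46) = -0.0652; T[2,2] = 0.
  T[0,:] = [+0.0000, -0.0602, +0.0361, +0.0723, +0.0723]
  T[1,:] = [+0.0556, +0.0000, +0.1111, -0.0556, -0.0185]
  T[2,:] = [-0.0652, +0.0217, +0.0000, -0.0652, -0.0870]
  T[3,:] = [+0.0303, +0.0303, +0.0303, +0.0000, +0.1515]
  T[4,:] = [-0.6667, -0.6667, -0.3333, +0.2222, +0.0000]
|λ(T)| sorted: 0.2629, 0.1354, 0.1354, 0.1071, 0.1071.
ρ(T) = max|λ| = 0.2629; 0.2629 < 1: convergent.

yes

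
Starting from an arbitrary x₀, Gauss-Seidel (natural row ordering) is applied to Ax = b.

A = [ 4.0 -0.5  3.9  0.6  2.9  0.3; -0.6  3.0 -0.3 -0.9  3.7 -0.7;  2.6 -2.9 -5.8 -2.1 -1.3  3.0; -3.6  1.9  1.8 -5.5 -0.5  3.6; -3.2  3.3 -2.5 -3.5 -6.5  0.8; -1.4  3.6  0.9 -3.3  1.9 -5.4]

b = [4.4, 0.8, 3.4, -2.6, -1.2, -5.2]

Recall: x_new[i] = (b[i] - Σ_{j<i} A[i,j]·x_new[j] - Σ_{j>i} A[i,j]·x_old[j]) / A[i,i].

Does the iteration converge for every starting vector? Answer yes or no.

no

Write A = D+L+U with D = diag(4, 3, -5.8, -5.5, -6.5, -5.4).
T_GS = -(D+L)⁻¹U: row 0 first, T[0,4] = -(2.9)/(4) = -0.7250; later rows by forward substitution.
  T[0,:] = [+0.0000  +0.1250  -0.9750  -0.1500  -0.7250  -0.0750]
  T[1,:] = [+0.0000  +0.0250  -0.0950  +0.2700  -1.3783  +0.2183]
  T[2,:] = [+0.0000  +0.0435  -0.3896  -0.5643  +0.1400  +0.3745]
  T[3,:] = [+0.0000  -0.0589  +0.4779  +0.0068  -0.0467  +0.9016]
  T[4,:] = [+0.0000  -0.0339  +0.3243  +0.4243  -0.3716  -0.3587]
  T[5,:] = [+0.0000  +0.0156  -0.0534  +0.2700  -0.8098  -0.4498]
|λ(T)| sorted: 1.2321, 0.4841, 0.4841, 0.1708, 0.0003, 0.0000.
ρ(T) = max|λ| = 1.2321; 1.2321 > 1 ⇒ diverges.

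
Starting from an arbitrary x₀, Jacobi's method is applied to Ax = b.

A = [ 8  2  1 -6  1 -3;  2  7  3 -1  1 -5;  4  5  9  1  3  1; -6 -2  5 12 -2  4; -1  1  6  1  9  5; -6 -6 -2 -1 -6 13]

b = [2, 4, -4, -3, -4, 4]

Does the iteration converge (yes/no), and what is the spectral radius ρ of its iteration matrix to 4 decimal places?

no, ρ = 1.1628

Split A = D + L + U, D = diag(8, 7, 9, 12, 9, 13).
T_J = -D⁻¹(L+U): T[3,5] = -(4)/(12) = -0.3333; T[3,3] = 0.
  T[0,:] = [+0.0000  -0.2500  -0.1250  +0.7500  -0.1250  +0.3750]
  T[1,:] = [-0.2857  +0.0000  -0.4286  +0.1429  -0.1429  +0.7143]
  T[2,:] = [-0.4444  -0.5556  +0.0000  -0.1111  -0.3333  -0.1111]
  T[3,:] = [+0.5000  +0.1667  -0.4167  +0.0000  +0.1667  -0.3333]
  T[4,:] = [+0.1111  -0.1111  -0.6667  -0.1111  +0.0000  -0.5556]
  T[5,:] = [+0.4615  +0.4615  +0.1538  +0.0769  +0.4615  +0.0000]
|λ(T)| sorted: 1.1628, 0.9857, 0.4245, 0.2754, 0.2661, 0.2661.
ρ = 1.1628; 1.1628 > 1: divergent.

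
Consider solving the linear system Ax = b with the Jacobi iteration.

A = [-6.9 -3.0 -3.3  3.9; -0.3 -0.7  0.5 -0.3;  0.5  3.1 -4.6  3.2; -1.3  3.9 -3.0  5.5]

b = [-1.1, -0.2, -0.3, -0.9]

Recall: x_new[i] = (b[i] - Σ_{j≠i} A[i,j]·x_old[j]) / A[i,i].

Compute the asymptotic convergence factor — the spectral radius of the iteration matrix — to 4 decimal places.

1.1750

Diagonal D = diag(-6.9, -0.7, -4.6, 5.5); L, U strict lower/upper.
Jacobi: T = -D⁻¹(L+U), T[2,0] = -(0.5)/(-4.6) = +0.1087; T[2,2] = 0.
  T[0,:] = [+0.0000  -0.4348  -0.4783  +0.5652]
  T[1,:] = [-0.4286  +0.0000  +0.7143  -0.4286]
  T[2,:] = [+0.1087  +0.6739  +0.0000  +0.6957]
  T[3,:] = [+0.2364  -0.7091  +0.5455  +0.0000]
|eigenvalues of T|: 1.1750, 0.8165, 0.8165, 0.4440.
spectral radius ρ = 1.1750; 1.1750 > 1: divergent.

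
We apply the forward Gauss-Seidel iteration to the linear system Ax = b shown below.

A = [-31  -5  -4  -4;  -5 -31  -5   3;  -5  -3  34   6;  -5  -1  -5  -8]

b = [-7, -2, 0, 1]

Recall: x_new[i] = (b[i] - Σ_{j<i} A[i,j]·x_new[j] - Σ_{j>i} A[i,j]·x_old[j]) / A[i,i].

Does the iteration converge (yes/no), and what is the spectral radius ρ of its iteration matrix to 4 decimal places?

yes, ρ = 0.2183

Let D = diag(-31, -31, 34, -8); L, U the strict triangles.
Gauss-Seidel: T = -(D+L)⁻¹U, row 0 first, T[0,2] = -(-4)/(-31) = -0.1290; later rows by forward substitution.
  T[0,:] = [+0.0000, -0.1613, -0.1290, -0.1290]
  T[1,:] = [+0.0000, +0.0260, -0.1405, +0.1176]
  T[2,:] = [+0.0000, -0.0214, -0.0314, -0.1851]
  T[3,:] = [+0.0000, +0.1109, +0.1178, +0.1816]
moduli |λ_i(T)| = 0.2183, 0.1146, 0.1146, 0.0000.
ρ = 0.2183; 0.2183 < 1, so it converges for any x₀.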